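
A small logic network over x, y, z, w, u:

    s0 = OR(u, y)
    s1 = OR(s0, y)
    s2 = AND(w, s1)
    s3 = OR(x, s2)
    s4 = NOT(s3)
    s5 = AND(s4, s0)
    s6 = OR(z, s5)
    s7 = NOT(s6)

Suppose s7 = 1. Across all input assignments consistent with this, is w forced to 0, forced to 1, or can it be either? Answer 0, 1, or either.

Both values of w occur among assignments with s7 = 1:
  w=0: x=0, y=0, z=0, w=0, u=0
  w=1: x=0, y=0, z=0, w=1, u=0

either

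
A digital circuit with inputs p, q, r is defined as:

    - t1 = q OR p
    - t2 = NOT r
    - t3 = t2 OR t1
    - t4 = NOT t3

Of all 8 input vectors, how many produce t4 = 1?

1

t4 = NOT t3 must be 1, so t3 = 0.
t3 = t2 OR t1 must be 0, so both t2 = 0 and t1 = 0.
Satisfying assignments:
  p=0, q=0, r=1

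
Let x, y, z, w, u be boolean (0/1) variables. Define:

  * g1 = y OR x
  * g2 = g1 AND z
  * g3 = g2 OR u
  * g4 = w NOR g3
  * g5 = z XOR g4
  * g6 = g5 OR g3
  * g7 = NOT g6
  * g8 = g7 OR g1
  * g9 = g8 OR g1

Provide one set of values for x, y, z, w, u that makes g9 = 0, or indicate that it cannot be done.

x=0 y=0 z=1 w=0 u=1

g9 = g8 OR g1 must be 0, so both g8 = 0 and g1 = 0.
Check with x=0 y=0 z=1 w=0 u=1:
g1 = y OR x = 0 OR 0 = 0
g2 = g1 AND z = 0 AND 1 = 0
g3 = g2 OR u = 0 OR 1 = 1
g4 = w NOR g3 = 0 NOR 1 = 0
g5 = z XOR g4 = 1 XOR 0 = 1
g6 = g5 OR g3 = 1 OR 1 = 1
g7 = NOT g6 = NOT 1 = 0
g8 = g7 OR g1 = 0 OR 0 = 0
g9 = g8 OR g1 = 0 OR 0 = 0
So g9 = 0 as required.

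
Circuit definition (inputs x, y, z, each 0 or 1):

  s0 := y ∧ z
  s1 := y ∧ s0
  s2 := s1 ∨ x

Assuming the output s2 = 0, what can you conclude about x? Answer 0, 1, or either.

0

s2 = s1 ∨ x must be 0, so both s1 = 0 and x = 0.
s1 = y ∧ s0 must be 0, so at least one of y, s0 is 0.
Every assignment with s2 = 0 has x = 0; there are 3 such assignment(s).
  x=0, y=0, z=0
  x=0, y=0, z=1
  x=0, y=1, z=0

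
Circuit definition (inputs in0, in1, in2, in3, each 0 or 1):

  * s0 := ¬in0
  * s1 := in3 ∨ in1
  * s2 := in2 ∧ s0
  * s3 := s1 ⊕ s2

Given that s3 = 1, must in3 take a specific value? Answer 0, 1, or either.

either

Both values of in3 occur among assignments with s3 = 1:
  in3=0: in0=0, in1=0, in2=1, in3=0
  in3=1: in0=0, in1=0, in2=0, in3=1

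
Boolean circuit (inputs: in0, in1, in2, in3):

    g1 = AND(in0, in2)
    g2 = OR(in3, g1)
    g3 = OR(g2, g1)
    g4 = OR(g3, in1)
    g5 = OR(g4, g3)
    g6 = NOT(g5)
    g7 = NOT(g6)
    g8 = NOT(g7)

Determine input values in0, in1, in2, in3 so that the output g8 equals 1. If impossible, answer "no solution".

in0=1 in1=0 in2=0 in3=0

Check with in0=1 in1=0 in2=0 in3=0:
g1 = AND(in0, in2) = AND(1, 0) = 0
g2 = OR(in3, g1) = OR(0, 0) = 0
g3 = OR(g2, g1) = OR(0, 0) = 0
g4 = OR(g3, in1) = OR(0, 0) = 0
g5 = OR(g4, g3) = OR(0, 0) = 0
g6 = NOT(g5) = NOT 0 = 1
g7 = NOT(g6) = NOT 1 = 0
g8 = NOT(g7) = NOT 0 = 1
So g8 = 1 as required.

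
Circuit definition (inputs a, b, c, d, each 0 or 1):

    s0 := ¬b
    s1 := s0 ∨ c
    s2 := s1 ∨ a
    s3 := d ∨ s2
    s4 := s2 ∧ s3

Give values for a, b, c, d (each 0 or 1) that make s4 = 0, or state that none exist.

s4 = s2 ∧ s3 must be 0, so at least one of s2, s3 is 0.
Check with a=0, b=1, c=0, d=0:
s0 = ¬b = ¬1 = 0
s1 = s0 ∨ c = 0 ∨ 0 = 0
s2 = s1 ∨ a = 0 ∨ 0 = 0
s3 = d ∨ s2 = 0 ∨ 0 = 0
s4 = s2 ∧ s3 = 0 ∧ 0 = 0
So s4 = 0 as required.

a=0, b=1, c=0, d=0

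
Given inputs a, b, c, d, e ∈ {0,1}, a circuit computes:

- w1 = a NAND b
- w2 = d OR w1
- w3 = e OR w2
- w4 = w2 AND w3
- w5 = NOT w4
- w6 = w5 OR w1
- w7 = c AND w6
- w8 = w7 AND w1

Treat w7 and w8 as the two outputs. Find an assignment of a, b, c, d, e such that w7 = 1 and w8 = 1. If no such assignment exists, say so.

Check with a=0 b=0 c=1 d=0 e=0:
w1 = a NAND b = 0 NAND 0 = 1
w2 = d OR w1 = 0 OR 1 = 1
w3 = e OR w2 = 0 OR 1 = 1
w4 = w2 AND w3 = 1 AND 1 = 1
w5 = NOT w4 = NOT 1 = 0
w6 = w5 OR w1 = 0 OR 1 = 1
w7 = c AND w6 = 1 AND 1 = 1
w8 = w7 AND w1 = 1 AND 1 = 1
So w7 = 1 and w8 = 1.

a=0 b=0 c=1 d=0 e=0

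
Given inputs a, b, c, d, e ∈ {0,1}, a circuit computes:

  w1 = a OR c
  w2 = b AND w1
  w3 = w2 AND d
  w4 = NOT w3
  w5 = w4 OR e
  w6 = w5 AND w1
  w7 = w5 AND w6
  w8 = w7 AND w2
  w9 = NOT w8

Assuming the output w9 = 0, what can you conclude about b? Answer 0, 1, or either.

w9 = NOT w8 must be 0, so w8 = 1.
w8 = w7 AND w2 must be 1, so both w7 = 1 and w2 = 1.
w7 = w5 AND w6 must be 1, so both w5 = 1 and w6 = 1.
Every assignment with w9 = 0 has b = 1; there are 9 such assignment(s).

1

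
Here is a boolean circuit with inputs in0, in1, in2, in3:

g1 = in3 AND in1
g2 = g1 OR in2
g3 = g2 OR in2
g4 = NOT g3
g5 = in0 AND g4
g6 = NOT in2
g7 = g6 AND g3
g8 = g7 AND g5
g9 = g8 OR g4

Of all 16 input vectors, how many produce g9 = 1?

6

g9 = g8 OR g4 must be 1, so at least one of g8, g4 is 1.
Satisfying assignments:
  in0=0, in1=0, in2=0, in3=0
  in0=0, in1=0, in2=0, in3=1
  in0=0, in1=1, in2=0, in3=0
  in0=1, in1=0, in2=0, in3=0
  in0=1, in1=0, in2=0, in3=1
  in0=1, in1=1, in2=0, in3=0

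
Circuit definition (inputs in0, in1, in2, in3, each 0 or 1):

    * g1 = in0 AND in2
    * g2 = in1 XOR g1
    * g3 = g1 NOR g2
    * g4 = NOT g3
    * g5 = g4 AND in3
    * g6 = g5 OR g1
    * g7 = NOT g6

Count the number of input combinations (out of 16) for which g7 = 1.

9

g7 = NOT g6 must be 1, so g6 = 0.
g6 = g5 OR g1 must be 0, so both g5 = 0 and g1 = 0.
g5 = g4 AND in3 must be 0, so at least one of g4, in3 is 0.
Enumerating the 16 input combinations, 9 give g7 = 1 and 7 give g7 = 0.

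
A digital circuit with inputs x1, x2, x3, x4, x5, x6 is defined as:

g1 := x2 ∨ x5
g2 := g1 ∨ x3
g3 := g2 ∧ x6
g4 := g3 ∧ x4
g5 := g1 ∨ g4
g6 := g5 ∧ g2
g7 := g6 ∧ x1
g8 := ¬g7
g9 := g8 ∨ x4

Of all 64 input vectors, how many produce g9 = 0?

12

g9 = g8 ∨ x4 must be 0, so both g8 = 0 and x4 = 0.
g8 = ¬g7 must be 0, so g7 = 1.
Enumerating the 64 input combinations, 12 give g9 = 0 and 52 give g9 = 1.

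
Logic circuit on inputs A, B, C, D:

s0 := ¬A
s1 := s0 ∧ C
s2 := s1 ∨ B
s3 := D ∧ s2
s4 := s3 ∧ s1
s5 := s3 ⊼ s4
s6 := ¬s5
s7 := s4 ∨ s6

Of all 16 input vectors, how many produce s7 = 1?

2

s7 = s4 ∨ s6 must be 1, so at least one of s4, s6 is 1.
Satisfying assignments:
  A=0, B=0, C=1, D=1
  A=0, B=1, C=1, D=1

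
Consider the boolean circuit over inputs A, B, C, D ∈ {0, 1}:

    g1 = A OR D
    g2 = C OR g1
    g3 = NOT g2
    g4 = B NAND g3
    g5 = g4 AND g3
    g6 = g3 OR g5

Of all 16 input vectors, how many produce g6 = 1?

2

g6 = g3 OR g5 must be 1, so at least one of g3, g5 is 1.
Satisfying assignments:
  A=0, B=0, C=0, D=0
  A=0, B=1, C=0, D=0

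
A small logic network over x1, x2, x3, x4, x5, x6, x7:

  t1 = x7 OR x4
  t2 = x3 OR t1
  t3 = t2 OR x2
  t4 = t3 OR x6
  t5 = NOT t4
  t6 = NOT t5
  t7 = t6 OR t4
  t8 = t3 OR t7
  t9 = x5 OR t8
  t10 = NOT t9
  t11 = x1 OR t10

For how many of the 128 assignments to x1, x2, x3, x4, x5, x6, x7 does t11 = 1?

t11 = x1 OR t10 must be 1, so at least one of x1, t10 is 1.
Enumerating the 128 input combinations, 65 give t11 = 1 and 63 give t11 = 0.

65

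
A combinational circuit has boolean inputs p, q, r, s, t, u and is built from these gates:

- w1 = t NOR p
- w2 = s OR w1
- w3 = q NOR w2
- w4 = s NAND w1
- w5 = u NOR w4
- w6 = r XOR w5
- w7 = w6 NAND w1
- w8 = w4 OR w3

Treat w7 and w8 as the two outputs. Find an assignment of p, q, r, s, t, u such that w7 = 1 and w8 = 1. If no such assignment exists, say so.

Check with p=1 q=1 r=0 s=1 t=0 u=0:
w1 = t NOR p = 0 NOR 1 = 0
w2 = s OR w1 = 1 OR 0 = 1
w3 = q NOR w2 = 1 NOR 1 = 0
w4 = s NAND w1 = 1 NAND 0 = 1
w5 = u NOR w4 = 0 NOR 1 = 0
w6 = r XOR w5 = 0 XOR 0 = 0
w7 = w6 NAND w1 = 0 NAND 0 = 1
w8 = w4 OR w3 = 1 OR 0 = 1
So w7 = 1 and w8 = 1.

p=1 q=1 r=0 s=1 t=0 u=0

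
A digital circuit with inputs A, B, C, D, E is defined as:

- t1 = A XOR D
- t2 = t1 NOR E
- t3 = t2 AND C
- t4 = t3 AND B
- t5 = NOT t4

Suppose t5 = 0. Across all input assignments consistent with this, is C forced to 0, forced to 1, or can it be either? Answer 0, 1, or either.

t5 = NOT t4 must be 0, so t4 = 1.
t4 = t3 AND B must be 1, so both t3 = 1 and B = 1.
Every assignment with t5 = 0 has C = 1; there are 2 such assignment(s).
  A=0, B=1, C=1, D=0, E=0
  A=1, B=1, C=1, D=1, E=0

1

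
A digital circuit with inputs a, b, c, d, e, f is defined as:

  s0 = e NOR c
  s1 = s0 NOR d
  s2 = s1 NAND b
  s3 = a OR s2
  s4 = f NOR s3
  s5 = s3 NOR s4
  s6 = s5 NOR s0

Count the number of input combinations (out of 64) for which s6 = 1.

s6 = s5 NOR s0 must be 1, so both s5 = 0 and s0 = 0.
Enumerating the 64 input combinations, 45 give s6 = 1 and 19 give s6 = 0.

45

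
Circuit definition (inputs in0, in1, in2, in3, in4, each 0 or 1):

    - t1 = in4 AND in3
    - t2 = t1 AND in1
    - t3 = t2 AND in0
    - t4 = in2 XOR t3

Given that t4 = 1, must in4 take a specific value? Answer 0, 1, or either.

either

Both values of in4 occur among assignments with t4 = 1:
  in4=0: in0=0, in1=0, in2=1, in3=0, in4=0
  in4=1: in0=0, in1=0, in2=1, in3=0, in4=1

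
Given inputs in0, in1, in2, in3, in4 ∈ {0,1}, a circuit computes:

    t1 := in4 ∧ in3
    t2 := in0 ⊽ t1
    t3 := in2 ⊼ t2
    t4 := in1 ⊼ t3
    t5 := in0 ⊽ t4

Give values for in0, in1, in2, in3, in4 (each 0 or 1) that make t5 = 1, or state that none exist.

in0=0 in1=1 in2=0 in3=1 in4=0

t5 = in0 ⊽ t4 must be 1, so both in0 = 0 and t4 = 0.
Check with in0=0 in1=1 in2=0 in3=1 in4=0:
t1 = in4 ∧ in3 = 0 ∧ 1 = 0
t2 = in0 ⊽ t1 = 0 ⊽ 0 = 1
t3 = in2 ⊼ t2 = 0 ⊼ 1 = 1
t4 = in1 ⊼ t3 = 1 ⊼ 1 = 0
t5 = in0 ⊽ t4 = 0 ⊽ 0 = 1
So t5 = 1 as required.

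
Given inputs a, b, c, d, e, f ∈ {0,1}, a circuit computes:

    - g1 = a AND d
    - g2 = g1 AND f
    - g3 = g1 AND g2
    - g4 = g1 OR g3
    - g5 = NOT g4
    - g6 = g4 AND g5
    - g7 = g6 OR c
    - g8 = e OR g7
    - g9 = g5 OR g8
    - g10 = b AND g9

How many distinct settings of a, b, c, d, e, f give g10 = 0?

34

g10 = b AND g9 must be 0, so at least one of b, g9 is 0.
Enumerating the 64 input combinations, 34 give g10 = 0 and 30 give g10 = 1.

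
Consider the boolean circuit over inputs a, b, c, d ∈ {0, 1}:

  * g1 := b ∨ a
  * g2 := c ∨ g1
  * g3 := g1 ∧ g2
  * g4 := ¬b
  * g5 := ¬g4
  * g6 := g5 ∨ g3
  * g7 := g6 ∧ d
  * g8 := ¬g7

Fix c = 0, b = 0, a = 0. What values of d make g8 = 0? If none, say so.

With c = 0, b = 0, a = 0 fixed, none of the 2 settings of d give g8 = 0.
For example, with d=1:
g1 = b ∨ a = 0 ∨ 0 = 0
g2 = c ∨ g1 = 0 ∨ 0 = 0
g3 = g1 ∧ g2 = 0 ∧ 0 = 0
g4 = ¬b = ¬0 = 1
g5 = ¬g4 = ¬1 = 0
g6 = g5 ∨ g3 = 0 ∨ 0 = 0
g7 = g6 ∧ d = 0 ∧ 1 = 0
g8 = ¬g7 = ¬0 = 1
giving g8 = 1 ≠ 0.

no solution exists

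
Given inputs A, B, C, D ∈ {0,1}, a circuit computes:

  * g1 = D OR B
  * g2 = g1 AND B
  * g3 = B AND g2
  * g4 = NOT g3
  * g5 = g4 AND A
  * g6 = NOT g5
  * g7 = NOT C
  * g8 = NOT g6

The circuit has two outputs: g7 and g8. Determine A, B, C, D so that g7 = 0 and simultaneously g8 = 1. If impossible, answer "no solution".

Check with A=1, B=0, C=1, D=1:
g1 = D OR B = 1 OR 0 = 1
g2 = g1 AND B = 1 AND 0 = 0
g3 = B AND g2 = 0 AND 0 = 0
g4 = NOT g3 = NOT 0 = 1
g5 = g4 AND A = 1 AND 1 = 1
g6 = NOT g5 = NOT 1 = 0
g7 = NOT C = NOT 1 = 0
g8 = NOT g6 = NOT 0 = 1
So g7 = 0 and g8 = 1.

A=1, B=0, C=1, D=1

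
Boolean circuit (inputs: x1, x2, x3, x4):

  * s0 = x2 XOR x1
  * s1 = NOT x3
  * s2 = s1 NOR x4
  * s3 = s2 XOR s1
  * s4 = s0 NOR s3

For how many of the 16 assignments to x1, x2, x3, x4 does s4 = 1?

s4 = s0 NOR s3 must be 1, so both s0 = 0 and s3 = 0.
s0 = x2 XOR x1 must be 0, so x2 and x1 are equal.
s3 = s2 XOR s1 must be 0, so s2 and s1 are equal.
Satisfying assignments:
  x1=0, x2=0, x3=1, x4=1
  x1=1, x2=1, x3=1, x4=1

2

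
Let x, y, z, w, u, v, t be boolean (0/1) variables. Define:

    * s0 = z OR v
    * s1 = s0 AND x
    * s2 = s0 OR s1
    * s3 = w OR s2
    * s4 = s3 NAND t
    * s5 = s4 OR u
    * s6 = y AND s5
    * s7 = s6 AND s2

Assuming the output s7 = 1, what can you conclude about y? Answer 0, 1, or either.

s7 = s6 AND s2 must be 1, so both s6 = 1 and s2 = 1.
Every assignment with s7 = 1 has y = 1; there are 36 such assignment(s).

1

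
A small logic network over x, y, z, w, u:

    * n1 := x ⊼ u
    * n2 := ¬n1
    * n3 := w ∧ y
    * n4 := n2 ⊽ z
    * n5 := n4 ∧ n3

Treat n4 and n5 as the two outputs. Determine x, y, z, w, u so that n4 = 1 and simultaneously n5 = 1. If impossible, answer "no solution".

Check with x=0, y=1, z=0, w=1, u=1:
n1 = x ⊼ u = 0 ⊼ 1 = 1
n2 = ¬n1 = ¬1 = 0
n3 = w ∧ y = 1 ∧ 1 = 1
n4 = n2 ⊽ z = 0 ⊽ 0 = 1
n5 = n4 ∧ n3 = 1 ∧ 1 = 1
So n4 = 1 and n5 = 1.

x=0, y=1, z=0, w=1, u=1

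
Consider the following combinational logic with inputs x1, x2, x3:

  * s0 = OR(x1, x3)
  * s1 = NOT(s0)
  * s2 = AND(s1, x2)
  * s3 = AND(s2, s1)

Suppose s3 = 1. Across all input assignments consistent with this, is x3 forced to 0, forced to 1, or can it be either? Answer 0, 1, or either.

0

s3 = AND(s2, s1) must be 1, so both s2 = 1 and s1 = 1.
s2 = AND(s1, x2) must be 1, so both s1 = 1 and x2 = 1.
s1 = NOT(s0) must be 1, so s0 = 0.
Every assignment with s3 = 1 has x3 = 0; there are 1 such assignment(s).
  x1=0, x2=1, x3=0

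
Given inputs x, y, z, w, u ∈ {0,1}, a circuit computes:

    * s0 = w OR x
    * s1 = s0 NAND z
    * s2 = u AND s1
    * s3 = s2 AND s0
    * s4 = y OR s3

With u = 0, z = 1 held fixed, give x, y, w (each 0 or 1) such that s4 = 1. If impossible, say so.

x=1, y=1, w=0

Check with u = 0, z = 1 and x=1, y=1, w=0:
s0 = w OR x = 0 OR 1 = 1
s1 = s0 NAND z = 1 NAND 1 = 0
s2 = u AND s1 = 0 AND 0 = 0
s3 = s2 AND s0 = 0 AND 1 = 0
s4 = y OR s3 = 1 OR 0 = 1
So s4 = 1.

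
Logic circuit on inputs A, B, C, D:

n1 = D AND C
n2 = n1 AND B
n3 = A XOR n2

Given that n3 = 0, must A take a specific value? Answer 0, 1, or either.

Both values of A occur among assignments with n3 = 0:
  A=0: A=0, B=0, C=0, D=0
  A=1: A=1, B=1, C=1, D=1

either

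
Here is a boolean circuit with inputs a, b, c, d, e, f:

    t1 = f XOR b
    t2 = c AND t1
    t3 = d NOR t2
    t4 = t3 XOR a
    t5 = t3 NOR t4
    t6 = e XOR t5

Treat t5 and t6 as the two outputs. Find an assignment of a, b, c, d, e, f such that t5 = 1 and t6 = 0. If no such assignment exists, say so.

a=0, b=1, c=0, d=1, e=1, f=1

Check with a=0, b=1, c=0, d=1, e=1, f=1:
t1 = f XOR b = 1 XOR 1 = 0
t2 = c AND t1 = 0 AND 0 = 0
t3 = d NOR t2 = 1 NOR 0 = 0
t4 = t3 XOR a = 0 XOR 0 = 0
t5 = t3 NOR t4 = 0 NOR 0 = 1
t6 = e XOR t5 = 1 XOR 1 = 0
So t5 = 1 and t6 = 0.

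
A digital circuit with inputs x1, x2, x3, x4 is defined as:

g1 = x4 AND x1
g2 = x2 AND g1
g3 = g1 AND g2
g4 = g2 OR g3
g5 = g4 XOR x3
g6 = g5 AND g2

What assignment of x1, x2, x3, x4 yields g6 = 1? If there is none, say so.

g6 = g5 AND g2 must be 1, so both g5 = 1 and g2 = 1.
g5 = g4 XOR x3 must be 1, so g4 and x3 differ.
g2 = x2 AND g1 must be 1, so both x2 = 1 and g1 = 1.
Check with x1=1, x2=1, x3=0, x4=1:
g1 = x4 AND x1 = 1 AND 1 = 1
g2 = x2 AND g1 = 1 AND 1 = 1
g3 = g1 AND g2 = 1 AND 1 = 1
g4 = g2 OR g3 = 1 OR 1 = 1
g5 = g4 XOR x3 = 1 XOR 0 = 1
g6 = g5 AND g2 = 1 AND 1 = 1
So g6 = 1 as required.

x1=1, x2=1, x3=0, x4=1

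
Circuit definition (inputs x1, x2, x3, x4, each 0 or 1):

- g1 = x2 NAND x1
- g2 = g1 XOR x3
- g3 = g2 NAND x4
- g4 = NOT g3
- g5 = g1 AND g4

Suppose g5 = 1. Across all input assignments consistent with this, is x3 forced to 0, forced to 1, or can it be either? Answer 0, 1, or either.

0

g5 = g1 AND g4 must be 1, so both g1 = 1 and g4 = 1.
g1 = x2 NAND x1 must be 1, so at least one of x2, x1 is 0.
Every assignment with g5 = 1 has x3 = 0; there are 3 such assignment(s).
  x1=0, x2=0, x3=0, x4=1
  x1=0, x2=1, x3=0, x4=1
  x1=1, x2=0, x3=0, x4=1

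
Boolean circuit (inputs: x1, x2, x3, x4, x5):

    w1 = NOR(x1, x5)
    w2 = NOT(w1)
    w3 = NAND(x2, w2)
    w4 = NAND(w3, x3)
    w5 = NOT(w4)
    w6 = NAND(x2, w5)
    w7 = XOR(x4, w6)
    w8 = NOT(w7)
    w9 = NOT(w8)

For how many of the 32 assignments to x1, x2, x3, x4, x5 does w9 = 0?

w9 = NOT(w8) must be 0, so w8 = 1.
w8 = NOT(w7) must be 1, so w7 = 0.
Enumerating the 32 input combinations, 16 give w9 = 0 and 16 give w9 = 1.

16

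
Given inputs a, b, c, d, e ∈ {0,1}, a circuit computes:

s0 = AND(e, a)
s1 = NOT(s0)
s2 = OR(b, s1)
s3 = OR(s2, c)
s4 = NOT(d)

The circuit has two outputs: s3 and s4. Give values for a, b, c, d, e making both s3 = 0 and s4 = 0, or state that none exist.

Check with a=1 b=0 c=0 d=1 e=1:
s0 = AND(e, a) = AND(1, 1) = 1
s1 = NOT(s0) = NOT 1 = 0
s2 = OR(b, s1) = OR(0, 0) = 0
s3 = OR(s2, c) = OR(0, 0) = 0
s4 = NOT(d) = NOT 1 = 0
So s3 = 0 and s4 = 0.

a=1 b=0 c=0 d=1 e=1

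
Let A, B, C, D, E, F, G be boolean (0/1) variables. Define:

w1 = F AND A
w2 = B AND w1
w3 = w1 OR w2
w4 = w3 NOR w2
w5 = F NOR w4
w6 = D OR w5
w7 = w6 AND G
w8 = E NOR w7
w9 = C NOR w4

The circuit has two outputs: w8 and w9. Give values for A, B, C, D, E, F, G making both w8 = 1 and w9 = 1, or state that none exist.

A=1, B=1, C=0, D=1, E=0, F=1, G=0

Check with A=1, B=1, C=0, D=1, E=0, F=1, G=0:
w1 = F AND A = 1 AND 1 = 1
w2 = B AND w1 = 1 AND 1 = 1
w3 = w1 OR w2 = 1 OR 1 = 1
w4 = w3 NOR w2 = 1 NOR 1 = 0
w5 = F NOR w4 = 1 NOR 0 = 0
w6 = D OR w5 = 1 OR 0 = 1
w7 = w6 AND G = 1 AND 0 = 0
w8 = E NOR w7 = 0 NOR 0 = 1
w9 = C NOR w4 = 0 NOR 0 = 1
So w8 = 1 and w9 = 1.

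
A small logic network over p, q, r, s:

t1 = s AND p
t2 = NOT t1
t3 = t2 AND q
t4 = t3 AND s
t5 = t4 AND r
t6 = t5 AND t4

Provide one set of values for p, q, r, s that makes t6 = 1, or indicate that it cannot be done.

t6 = t5 AND t4 must be 1, so both t5 = 1 and t4 = 1.
Check with p=0, q=1, r=1, s=1:
t1 = s AND p = 1 AND 0 = 0
t2 = NOT t1 = NOT 0 = 1
t3 = t2 AND q = 1 AND 1 = 1
t4 = t3 AND s = 1 AND 1 = 1
t5 = t4 AND r = 1 AND 1 = 1
t6 = t5 AND t4 = 1 AND 1 = 1
So t6 = 1 as required.

p=0, q=1, r=1, s=1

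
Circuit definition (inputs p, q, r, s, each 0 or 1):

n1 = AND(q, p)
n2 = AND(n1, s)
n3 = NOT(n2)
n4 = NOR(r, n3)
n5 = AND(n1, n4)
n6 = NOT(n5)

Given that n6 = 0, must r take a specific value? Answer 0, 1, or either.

0

n6 = NOT(n5) must be 0, so n5 = 1.
Every assignment with n6 = 0 has r = 0; there are 1 such assignment(s).
  p=1, q=1, r=0, s=1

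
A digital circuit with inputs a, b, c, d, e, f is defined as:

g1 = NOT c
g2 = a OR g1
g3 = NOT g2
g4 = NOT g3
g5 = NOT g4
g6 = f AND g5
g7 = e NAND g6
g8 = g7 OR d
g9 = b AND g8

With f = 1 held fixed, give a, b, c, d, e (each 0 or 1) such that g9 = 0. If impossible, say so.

a=1, b=0, c=0, d=0, e=0

Check with f = 1 and a=1, b=0, c=0, d=0, e=0:
g1 = NOT c = NOT 0 = 1
g2 = a OR g1 = 1 OR 1 = 1
g3 = NOT g2 = NOT 1 = 0
g4 = NOT g3 = NOT 0 = 1
g5 = NOT g4 = NOT 1 = 0
g6 = f AND g5 = 1 AND 0 = 0
g7 = e NAND g6 = 0 NAND 0 = 1
g8 = g7 OR d = 1 OR 0 = 1
g9 = b AND g8 = 0 AND 1 = 0
So g9 = 0.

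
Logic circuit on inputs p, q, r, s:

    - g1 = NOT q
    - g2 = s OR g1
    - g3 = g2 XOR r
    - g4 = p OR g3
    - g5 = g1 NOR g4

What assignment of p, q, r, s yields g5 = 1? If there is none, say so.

p=0 q=1 r=1 s=1

Check with p=0 q=1 r=1 s=1:
g1 = NOT q = NOT 1 = 0
g2 = s OR g1 = 1 OR 0 = 1
g3 = g2 XOR r = 1 XOR 1 = 0
g4 = p OR g3 = 0 OR 0 = 0
g5 = g1 NOR g4 = 0 NOR 0 = 1
So g5 = 1 as required.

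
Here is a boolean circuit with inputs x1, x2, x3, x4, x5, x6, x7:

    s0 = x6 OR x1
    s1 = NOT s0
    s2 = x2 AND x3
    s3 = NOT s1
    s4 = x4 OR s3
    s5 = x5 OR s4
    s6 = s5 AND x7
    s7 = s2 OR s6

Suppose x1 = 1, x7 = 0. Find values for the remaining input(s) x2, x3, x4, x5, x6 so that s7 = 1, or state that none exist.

s7 = s2 OR s6 must be 1, so at least one of s2, s6 is 1.
Check with x1 = 1, x7 = 0 and x2=1, x3=1, x4=0, x5=1, x6=1:
s0 = x6 OR x1 = 1 OR 1 = 1
s1 = NOT s0 = NOT 1 = 0
s2 = x2 AND x3 = 1 AND 1 = 1
s3 = NOT s1 = NOT 0 = 1
s4 = x4 OR s3 = 0 OR 1 = 1
s5 = x5 OR s4 = 1 OR 1 = 1
s6 = s5 AND x7 = 1 AND 0 = 0
s7 = s2 OR s6 = 1 OR 0 = 1
So s7 = 1.

x2=1, x3=1, x4=0, x5=1, x6=1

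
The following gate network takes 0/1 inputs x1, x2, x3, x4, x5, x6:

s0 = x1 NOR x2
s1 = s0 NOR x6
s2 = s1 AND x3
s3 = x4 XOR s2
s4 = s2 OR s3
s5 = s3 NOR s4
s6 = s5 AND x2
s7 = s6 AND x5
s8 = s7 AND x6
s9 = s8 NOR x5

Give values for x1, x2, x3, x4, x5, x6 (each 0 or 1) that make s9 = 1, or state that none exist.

s9 = s8 NOR x5 must be 1, so both s8 = 0 and x5 = 0.
s8 = s7 AND x6 must be 0, so at least one of s7, x6 is 0.
Check with x1=1, x2=1, x3=0, x4=1, x5=0, x6=0:
s0 = x1 NOR x2 = 1 NOR 1 = 0
s1 = s0 NOR x6 = 0 NOR 0 = 1
s2 = s1 AND x3 = 1 AND 0 = 0
s3 = x4 XOR s2 = 1 XOR 0 = 1
s4 = s2 OR s3 = 0 OR 1 = 1
s5 = s3 NOR s4 = 1 NOR 1 = 0
s6 = s5 AND x2 = 0 AND 1 = 0
s7 = s6 AND x5 = 0 AND 0 = 0
s8 = s7 AND x6 = 0 AND 0 = 0
s9 = s8 NOR x5 = 0 NOR 0 = 1
So s9 = 1 as required.

x1=1, x2=1, x3=0, x4=1, x5=0, x6=0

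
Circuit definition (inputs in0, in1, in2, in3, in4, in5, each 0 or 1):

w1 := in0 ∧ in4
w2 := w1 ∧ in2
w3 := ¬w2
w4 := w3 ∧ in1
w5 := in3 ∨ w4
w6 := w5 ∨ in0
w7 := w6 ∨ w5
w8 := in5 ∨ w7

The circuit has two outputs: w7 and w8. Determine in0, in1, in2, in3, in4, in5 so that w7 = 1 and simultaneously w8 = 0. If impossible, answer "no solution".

Across all 64 input combinations, none give both w7 = 1 and w8 = 0.

no solution exists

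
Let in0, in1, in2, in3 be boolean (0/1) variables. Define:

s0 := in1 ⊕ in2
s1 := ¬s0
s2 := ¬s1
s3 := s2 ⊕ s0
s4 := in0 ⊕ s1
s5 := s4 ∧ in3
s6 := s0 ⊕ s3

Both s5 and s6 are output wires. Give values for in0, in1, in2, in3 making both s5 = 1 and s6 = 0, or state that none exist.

Check with in0=0, in1=1, in2=1, in3=1:
s0 = in1 ⊕ in2 = 1 ⊕ 1 = 0
s1 = ¬s0 = ¬0 = 1
s2 = ¬s1 = ¬1 = 0
s3 = s2 ⊕ s0 = 0 ⊕ 0 = 0
s4 = in0 ⊕ s1 = 0 ⊕ 1 = 1
s5 = s4 ∧ in3 = 1 ∧ 1 = 1
s6 = s0 ⊕ s3 = 0 ⊕ 0 = 0
So s5 = 1 and s6 = 0.

in0=0, in1=1, in2=1, in3=1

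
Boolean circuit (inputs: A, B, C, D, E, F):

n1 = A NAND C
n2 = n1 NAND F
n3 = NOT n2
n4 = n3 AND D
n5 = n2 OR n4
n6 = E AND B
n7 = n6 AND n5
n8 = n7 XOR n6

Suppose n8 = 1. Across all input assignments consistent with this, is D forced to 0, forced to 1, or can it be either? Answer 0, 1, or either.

n8 = n7 XOR n6 must be 1, so n7 and n6 differ.
Every assignment with n8 = 1 has D = 0; there are 3 such assignment(s).
  A=0, B=1, C=0, D=0, E=1, F=1
  A=0, B=1, C=1, D=0, E=1, F=1
  A=1, B=1, C=0, D=0, E=1, F=1

0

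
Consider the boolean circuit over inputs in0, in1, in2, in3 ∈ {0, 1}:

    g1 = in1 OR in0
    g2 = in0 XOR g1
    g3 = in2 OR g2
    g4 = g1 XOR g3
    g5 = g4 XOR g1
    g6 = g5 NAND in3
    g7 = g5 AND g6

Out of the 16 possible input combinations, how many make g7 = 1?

g7 = g5 AND g6 must be 1, so both g5 = 1 and g6 = 1.
Satisfying assignments:
  in0=0, in1=0, in2=1, in3=0
  in0=0, in1=1, in2=0, in3=0
  in0=0, in1=1, in2=1, in3=0
  in0=1, in1=0, in2=1, in3=0
  in0=1, in1=1, in2=1, in3=0

5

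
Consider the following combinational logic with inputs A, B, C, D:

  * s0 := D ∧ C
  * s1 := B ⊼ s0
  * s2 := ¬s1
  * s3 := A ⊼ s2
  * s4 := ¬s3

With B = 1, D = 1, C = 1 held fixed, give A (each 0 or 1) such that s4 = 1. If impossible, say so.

s4 = ¬s3 must be 1, so s3 = 0.
Check with B = 1, D = 1, C = 1 and A=1:
s0 = D ∧ C = 1 ∧ 1 = 1
s1 = B ⊼ s0 = 1 ⊼ 1 = 0
s2 = ¬s1 = ¬0 = 1
s3 = A ⊼ s2 = 1 ⊼ 1 = 0
s4 = ¬s3 = ¬0 = 1
So s4 = 1.

A=1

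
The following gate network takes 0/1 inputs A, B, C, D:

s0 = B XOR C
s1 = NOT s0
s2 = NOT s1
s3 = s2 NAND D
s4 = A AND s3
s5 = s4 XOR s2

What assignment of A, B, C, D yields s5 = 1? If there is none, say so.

A=0, B=0, C=1, D=0

s5 = s4 XOR s2 must be 1, so s4 and s2 differ.
Check with A=0, B=0, C=1, D=0:
s0 = B XOR C = 0 XOR 1 = 1
s1 = NOT s0 = NOT 1 = 0
s2 = NOT s1 = NOT 0 = 1
s3 = s2 NAND D = 1 NAND 0 = 1
s4 = A AND s3 = 0 AND 1 = 0
s5 = s4 XOR s2 = 0 XOR 1 = 1
So s5 = 1 as required.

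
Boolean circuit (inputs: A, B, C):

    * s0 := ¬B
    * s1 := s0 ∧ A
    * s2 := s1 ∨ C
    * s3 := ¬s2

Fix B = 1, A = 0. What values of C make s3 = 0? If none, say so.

C=1

Check with B = 1, A = 0 and C=1:
s0 = ¬B = ¬1 = 0
s1 = s0 ∧ A = 0 ∧ 0 = 0
s2 = s1 ∨ C = 0 ∨ 1 = 1
s3 = ¬s2 = ¬1 = 0
So s3 = 0.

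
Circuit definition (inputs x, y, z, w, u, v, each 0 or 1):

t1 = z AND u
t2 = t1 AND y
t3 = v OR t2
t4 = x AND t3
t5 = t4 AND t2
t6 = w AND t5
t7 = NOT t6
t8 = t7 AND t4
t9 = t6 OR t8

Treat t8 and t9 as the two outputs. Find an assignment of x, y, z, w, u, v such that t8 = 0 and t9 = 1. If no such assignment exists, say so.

x=1, y=1, z=1, w=1, u=1, v=0

Check with x=1, y=1, z=1, w=1, u=1, v=0:
t1 = z AND u = 1 AND 1 = 1
t2 = t1 AND y = 1 AND 1 = 1
t3 = v OR t2 = 0 OR 1 = 1
t4 = x AND t3 = 1 AND 1 = 1
t5 = t4 AND t2 = 1 AND 1 = 1
t6 = w AND t5 = 1 AND 1 = 1
t7 = NOT t6 = NOT 1 = 0
t8 = t7 AND t4 = 0 AND 1 = 0
t9 = t6 OR t8 = 1 OR 0 = 1
So t8 = 0 and t9 = 1.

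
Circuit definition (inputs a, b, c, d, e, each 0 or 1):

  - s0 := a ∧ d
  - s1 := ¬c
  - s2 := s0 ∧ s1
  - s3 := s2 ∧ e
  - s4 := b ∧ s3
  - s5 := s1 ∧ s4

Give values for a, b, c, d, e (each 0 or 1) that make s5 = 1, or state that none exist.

a=1, b=1, c=0, d=1, e=1

Check with a=1, b=1, c=0, d=1, e=1:
s0 = a ∧ d = 1 ∧ 1 = 1
s1 = ¬c = ¬0 = 1
s2 = s0 ∧ s1 = 1 ∧ 1 = 1
s3 = s2 ∧ e = 1 ∧ 1 = 1
s4 = b ∧ s3 = 1 ∧ 1 = 1
s5 = s1 ∧ s4 = 1 ∧ 1 = 1
So s5 = 1 as required.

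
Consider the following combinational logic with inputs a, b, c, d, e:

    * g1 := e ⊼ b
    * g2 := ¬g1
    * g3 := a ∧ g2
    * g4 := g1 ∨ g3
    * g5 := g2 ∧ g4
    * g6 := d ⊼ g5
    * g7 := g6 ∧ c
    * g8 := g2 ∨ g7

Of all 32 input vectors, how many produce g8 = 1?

20

g8 = g2 ∨ g7 must be 1, so at least one of g2, g7 is 1.
Enumerating the 32 input combinations, 20 give g8 = 1 and 12 give g8 = 0.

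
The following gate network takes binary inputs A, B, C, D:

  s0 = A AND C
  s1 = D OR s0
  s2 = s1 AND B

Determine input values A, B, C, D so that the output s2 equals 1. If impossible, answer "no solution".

s2 = s1 AND B must be 1, so both s1 = 1 and B = 1.
Check with A=1 B=1 C=1 D=1:
s0 = A AND C = 1 AND 1 = 1
s1 = D OR s0 = 1 OR 1 = 1
s2 = s1 AND B = 1 AND 1 = 1
So s2 = 1 as required.

A=1 B=1 C=1 D=1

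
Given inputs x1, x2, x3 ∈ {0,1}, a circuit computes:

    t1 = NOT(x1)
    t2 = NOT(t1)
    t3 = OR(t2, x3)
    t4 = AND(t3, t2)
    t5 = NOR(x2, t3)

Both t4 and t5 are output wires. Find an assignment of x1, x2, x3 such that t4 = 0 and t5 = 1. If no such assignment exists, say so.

x1=0 x2=0 x3=0

Check with x1=0 x2=0 x3=0:
t1 = NOT(x1) = NOT 0 = 1
t2 = NOT(t1) = NOT 1 = 0
t3 = OR(t2, x3) = OR(0, 0) = 0
t4 = AND(t3, t2) = AND(0, 0) = 0
t5 = NOR(x2, t3) = NOR(0, 0) = 1
So t4 = 0 and t5 = 1.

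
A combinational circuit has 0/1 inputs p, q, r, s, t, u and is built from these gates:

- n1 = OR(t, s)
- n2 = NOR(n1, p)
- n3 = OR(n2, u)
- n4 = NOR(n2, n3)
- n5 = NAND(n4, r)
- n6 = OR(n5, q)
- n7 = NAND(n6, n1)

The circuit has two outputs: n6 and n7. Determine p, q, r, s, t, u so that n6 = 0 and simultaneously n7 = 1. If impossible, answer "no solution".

p=0 q=0 r=1 s=0 t=1 u=0

Check with p=0 q=0 r=1 s=0 t=1 u=0:
n1 = OR(t, s) = OR(1, 0) = 1
n2 = NOR(n1, p) = NOR(1, 0) = 0
n3 = OR(n2, u) = OR(0, 0) = 0
n4 = NOR(n2, n3) = NOR(0, 0) = 1
n5 = NAND(n4, r) = NAND(1, 1) = 0
n6 = OR(n5, q) = OR(0, 0) = 0
n7 = NAND(n6, n1) = NAND(0, 1) = 1
So n6 = 0 and n7 = 1.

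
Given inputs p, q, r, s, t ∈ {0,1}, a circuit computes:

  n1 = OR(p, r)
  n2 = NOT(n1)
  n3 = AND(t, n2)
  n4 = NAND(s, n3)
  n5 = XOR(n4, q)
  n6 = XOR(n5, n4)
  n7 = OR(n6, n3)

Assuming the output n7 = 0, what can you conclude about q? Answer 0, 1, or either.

0

n7 = OR(n6, n3) must be 0, so both n6 = 0 and n3 = 0.
n6 = XOR(n5, n4) must be 0, so n5 and n4 are equal.
n3 = AND(t, n2) must be 0, so at least one of t, n2 is 0.
Every assignment with n7 = 0 has q = 0; there are 14 such assignment(s).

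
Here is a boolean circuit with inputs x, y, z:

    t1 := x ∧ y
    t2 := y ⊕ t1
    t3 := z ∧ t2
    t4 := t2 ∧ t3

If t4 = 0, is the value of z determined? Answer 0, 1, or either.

either

Both values of z occur among assignments with t4 = 0:
  z=0: x=0, y=0, z=0
  z=1: x=0, y=0, z=1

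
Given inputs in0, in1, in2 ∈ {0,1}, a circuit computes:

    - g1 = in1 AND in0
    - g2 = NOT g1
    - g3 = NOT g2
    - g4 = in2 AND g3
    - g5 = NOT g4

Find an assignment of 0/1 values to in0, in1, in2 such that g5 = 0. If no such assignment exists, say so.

in0=1, in1=1, in2=1

g5 = NOT g4 must be 0, so g4 = 1.
g4 = in2 AND g3 must be 1, so both in2 = 1 and g3 = 1.
Check with in0=1, in1=1, in2=1:
g1 = in1 AND in0 = 1 AND 1 = 1
g2 = NOT g1 = NOT 1 = 0
g3 = NOT g2 = NOT 0 = 1
g4 = in2 AND g3 = 1 AND 1 = 1
g5 = NOT g4 = NOT 1 = 0
So g5 = 0 as required.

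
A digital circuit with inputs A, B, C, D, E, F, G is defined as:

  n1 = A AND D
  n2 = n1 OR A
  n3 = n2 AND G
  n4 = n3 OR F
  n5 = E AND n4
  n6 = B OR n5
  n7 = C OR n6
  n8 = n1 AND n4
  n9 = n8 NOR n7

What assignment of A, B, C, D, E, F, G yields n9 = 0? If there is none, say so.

Check with A=0 B=0 C=1 D=0 E=1 F=1 G=0:
n1 = A AND D = 0 AND 0 = 0
n2 = n1 OR A = 0 OR 0 = 0
n3 = n2 AND G = 0 AND 0 = 0
n4 = n3 OR F = 0 OR 1 = 1
n5 = E AND n4 = 1 AND 1 = 1
n6 = B OR n5 = 0 OR 1 = 1
n7 = C OR n6 = 1 OR 1 = 1
n8 = n1 AND n4 = 0 AND 1 = 0
n9 = n8 NOR n7 = 0 NOR 1 = 0
So n9 = 0 as required.

A=0 B=0 C=1 D=0 E=1 F=1 G=0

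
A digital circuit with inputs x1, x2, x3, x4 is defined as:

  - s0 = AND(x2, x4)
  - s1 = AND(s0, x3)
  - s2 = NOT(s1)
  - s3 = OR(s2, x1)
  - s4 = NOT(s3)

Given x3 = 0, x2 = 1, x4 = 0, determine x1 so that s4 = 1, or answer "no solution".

With x3 = 0, x2 = 1, x4 = 0 fixed, none of the 2 settings of x1 give s4 = 1.
For example, with x1=0:
s0 = AND(x2, x4) = AND(1, 0) = 0
s1 = AND(s0, x3) = AND(0, 0) = 0
s2 = NOT(s1) = NOT 0 = 1
s3 = OR(s2, x1) = OR(1, 0) = 1
s4 = NOT(s3) = NOT 1 = 0
giving s4 = 0 ≠ 1.

no solution exists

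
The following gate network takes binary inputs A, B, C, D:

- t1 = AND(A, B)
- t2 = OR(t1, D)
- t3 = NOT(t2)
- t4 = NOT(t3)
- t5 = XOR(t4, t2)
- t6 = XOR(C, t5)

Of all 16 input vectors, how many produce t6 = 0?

8

t6 = XOR(C, t5) must be 0, so C and t5 are equal.
Enumerating the 16 input combinations, 8 give t6 = 0 and 8 give t6 = 1.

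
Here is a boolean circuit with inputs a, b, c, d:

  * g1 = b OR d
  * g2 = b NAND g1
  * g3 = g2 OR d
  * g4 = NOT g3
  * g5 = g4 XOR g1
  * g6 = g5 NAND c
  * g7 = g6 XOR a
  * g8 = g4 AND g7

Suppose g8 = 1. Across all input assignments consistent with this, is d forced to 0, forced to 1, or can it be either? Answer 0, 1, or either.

g8 = g4 AND g7 must be 1, so both g4 = 1 and g7 = 1.
Every assignment with g8 = 1 has d = 0; there are 2 such assignment(s).
  a=0, b=1, c=0, d=0
  a=0, b=1, c=1, d=0

0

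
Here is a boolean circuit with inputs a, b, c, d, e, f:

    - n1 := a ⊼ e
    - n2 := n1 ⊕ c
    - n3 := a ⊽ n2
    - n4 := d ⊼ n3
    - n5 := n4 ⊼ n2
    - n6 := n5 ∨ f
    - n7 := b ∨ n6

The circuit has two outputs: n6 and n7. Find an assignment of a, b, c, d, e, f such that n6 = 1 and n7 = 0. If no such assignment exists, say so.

Across all 64 input combinations, none give both n6 = 1 and n7 = 0.

no solution exists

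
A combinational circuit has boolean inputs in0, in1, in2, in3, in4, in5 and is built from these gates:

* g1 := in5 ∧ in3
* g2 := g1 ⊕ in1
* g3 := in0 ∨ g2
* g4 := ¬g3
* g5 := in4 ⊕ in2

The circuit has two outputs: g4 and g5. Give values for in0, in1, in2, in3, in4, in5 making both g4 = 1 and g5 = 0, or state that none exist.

Check with in0=0, in1=0, in2=1, in3=1, in4=1, in5=0:
g1 = in5 ∧ in3 = 0 ∧ 1 = 0
g2 = g1 ⊕ in1 = 0 ⊕ 0 = 0
g3 = in0 ∨ g2 = 0 ∨ 0 = 0
g4 = ¬g3 = ¬0 = 1
g5 = in4 ⊕ in2 = 1 ⊕ 1 = 0
So g4 = 1 and g5 = 0.

in0=0, in1=0, in2=1, in3=1, in4=1, in5=0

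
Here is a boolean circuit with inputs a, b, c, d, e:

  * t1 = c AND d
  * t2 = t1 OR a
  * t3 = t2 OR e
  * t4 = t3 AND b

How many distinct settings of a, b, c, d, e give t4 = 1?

13

t4 = t3 AND b must be 1, so both t3 = 1 and b = 1.
t3 = t2 OR e must be 1, so at least one of t2, e is 1.
Enumerating the 32 input combinations, 13 give t4 = 1 and 19 give t4 = 0.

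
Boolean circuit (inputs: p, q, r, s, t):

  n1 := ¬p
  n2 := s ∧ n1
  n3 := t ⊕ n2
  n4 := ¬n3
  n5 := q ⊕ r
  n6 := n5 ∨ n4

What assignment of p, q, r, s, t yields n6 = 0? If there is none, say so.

n6 = n5 ∨ n4 must be 0, so both n5 = 0 and n4 = 0.
n5 = q ⊕ r must be 0, so q and r are equal.
n4 = ¬n3 must be 0, so n3 = 1.
Check with p=1, q=0, r=0, s=1, t=1:
n1 = ¬p = ¬1 = 0
n2 = s ∧ n1 = 1 ∧ 0 = 0
n3 = t ⊕ n2 = 1 ⊕ 0 = 1
n4 = ¬n3 = ¬1 = 0
n5 = q ⊕ r = 0 ⊕ 0 = 0
n6 = n5 ∨ n4 = 0 ∨ 0 = 0
So n6 = 0 as required.

p=1, q=0, r=0, s=1, t=1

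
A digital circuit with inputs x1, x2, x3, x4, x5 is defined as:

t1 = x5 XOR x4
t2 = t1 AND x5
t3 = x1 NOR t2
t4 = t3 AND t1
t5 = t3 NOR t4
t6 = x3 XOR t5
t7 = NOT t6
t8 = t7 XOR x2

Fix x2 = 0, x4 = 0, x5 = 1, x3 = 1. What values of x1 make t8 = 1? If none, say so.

Check with x2 = 0, x4 = 0, x5 = 1, x3 = 1 and x1=1:
t1 = x5 XOR x4 = 1 XOR 0 = 1
t2 = t1 AND x5 = 1 AND 1 = 1
t3 = x1 NOR t2 = 1 NOR 1 = 0
t4 = t3 AND t1 = 0 AND 1 = 0
t5 = t3 NOR t4 = 0 NOR 0 = 1
t6 = x3 XOR t5 = 1 XOR 1 = 0
t7 = NOT t6 = NOT 0 = 1
t8 = t7 XOR x2 = 1 XOR 0 = 1
So t8 = 1.

x1=1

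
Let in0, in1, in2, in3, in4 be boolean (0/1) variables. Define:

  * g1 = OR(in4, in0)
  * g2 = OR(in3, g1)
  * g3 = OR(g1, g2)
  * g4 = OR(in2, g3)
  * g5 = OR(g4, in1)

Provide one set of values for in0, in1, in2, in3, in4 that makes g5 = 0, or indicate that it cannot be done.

in0=0, in1=0, in2=0, in3=0, in4=0

g5 = OR(g4, in1) must be 0, so both g4 = 0 and in1 = 0.
Check with in0=0, in1=0, in2=0, in3=0, in4=0:
g1 = OR(in4, in0) = OR(0, 0) = 0
g2 = OR(in3, g1) = OR(0, 0) = 0
g3 = OR(g1, g2) = OR(0, 0) = 0
g4 = OR(in2, g3) = OR(0, 0) = 0
g5 = OR(g4, in1) = OR(0, 0) = 0
So g5 = 0 as required.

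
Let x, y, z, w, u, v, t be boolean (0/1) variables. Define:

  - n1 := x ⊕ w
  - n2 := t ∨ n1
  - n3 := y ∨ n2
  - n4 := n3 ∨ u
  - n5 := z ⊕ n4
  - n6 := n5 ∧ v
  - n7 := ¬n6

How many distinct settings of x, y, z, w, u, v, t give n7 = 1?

96

n7 = ¬n6 must be 1, so n6 = 0.
n6 = n5 ∧ v must be 0, so at least one of n5, v is 0.
Enumerating the 128 input combinations, 96 give n7 = 1 and 32 give n7 = 0.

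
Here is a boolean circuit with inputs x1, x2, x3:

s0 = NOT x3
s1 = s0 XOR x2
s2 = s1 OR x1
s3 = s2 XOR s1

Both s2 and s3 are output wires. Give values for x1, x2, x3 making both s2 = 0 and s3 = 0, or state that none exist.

x1=0, x2=1, x3=0

Check with x1=0, x2=1, x3=0:
s0 = NOT x3 = NOT 0 = 1
s1 = s0 XOR x2 = 1 XOR 1 = 0
s2 = s1 OR x1 = 0 OR 0 = 0
s3 = s2 XOR s1 = 0 XOR 0 = 0
So s2 = 0 and s3 = 0.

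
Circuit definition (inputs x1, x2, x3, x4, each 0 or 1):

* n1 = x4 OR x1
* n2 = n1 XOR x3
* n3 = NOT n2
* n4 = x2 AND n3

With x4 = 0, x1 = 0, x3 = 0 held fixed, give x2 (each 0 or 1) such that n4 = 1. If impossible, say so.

Check with x4 = 0, x1 = 0, x3 = 0 and x2=1:
n1 = x4 OR x1 = 0 OR 0 = 0
n2 = n1 XOR x3 = 0 XOR 0 = 0
n3 = NOT n2 = NOT 0 = 1
n4 = x2 AND n3 = 1 AND 1 = 1
So n4 = 1.

x2=1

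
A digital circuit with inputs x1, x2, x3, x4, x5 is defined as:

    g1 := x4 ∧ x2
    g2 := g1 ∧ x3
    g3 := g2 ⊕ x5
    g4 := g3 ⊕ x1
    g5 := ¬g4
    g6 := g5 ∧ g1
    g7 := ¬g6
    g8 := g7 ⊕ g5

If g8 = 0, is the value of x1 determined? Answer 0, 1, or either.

Both values of x1 occur among assignments with g8 = 0:
  x1=0: x1=0, x2=0, x3=0, x4=0, x5=0
  x1=1: x1=1, x2=0, x3=0, x4=0, x5=1

either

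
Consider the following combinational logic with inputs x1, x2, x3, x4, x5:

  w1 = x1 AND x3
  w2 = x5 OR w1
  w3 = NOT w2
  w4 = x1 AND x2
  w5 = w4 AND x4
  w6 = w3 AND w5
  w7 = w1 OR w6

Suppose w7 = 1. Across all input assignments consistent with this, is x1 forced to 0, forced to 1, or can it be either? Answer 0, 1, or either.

1

w7 = w1 OR w6 must be 1, so at least one of w1, w6 is 1.
Every assignment with w7 = 1 has x1 = 1; there are 9 such assignment(s).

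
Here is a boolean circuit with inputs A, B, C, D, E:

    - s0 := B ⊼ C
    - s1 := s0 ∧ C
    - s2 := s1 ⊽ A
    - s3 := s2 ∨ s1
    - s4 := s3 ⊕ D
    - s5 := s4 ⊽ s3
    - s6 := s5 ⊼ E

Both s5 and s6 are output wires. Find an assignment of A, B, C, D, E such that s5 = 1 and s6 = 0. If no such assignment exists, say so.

Check with A=1, B=1, C=1, D=0, E=1:
s0 = B ⊼ C = 1 ⊼ 1 = 0
s1 = s0 ∧ C = 0 ∧ 1 = 0
s2 = s1 ⊽ A = 0 ⊽ 1 = 0
s3 = s2 ∨ s1 = 0 ∨ 0 = 0
s4 = s3 ⊕ D = 0 ⊕ 0 = 0
s5 = s4 ⊽ s3 = 0 ⊽ 0 = 1
s6 = s5 ⊼ E = 1 ⊼ 1 = 0
So s5 = 1 and s6 = 0.

A=1, B=1, C=1, D=0, E=1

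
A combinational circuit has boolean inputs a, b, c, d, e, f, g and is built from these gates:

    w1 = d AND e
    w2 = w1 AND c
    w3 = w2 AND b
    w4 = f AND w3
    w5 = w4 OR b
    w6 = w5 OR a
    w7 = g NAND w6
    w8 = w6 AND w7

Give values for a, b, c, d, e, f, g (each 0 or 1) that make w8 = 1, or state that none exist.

Check with a=1 b=1 c=0 d=1 e=0 f=1 g=0:
w1 = d AND e = 1 AND 0 = 0
w2 = w1 AND c = 0 AND 0 = 0
w3 = w2 AND b = 0 AND 1 = 0
w4 = f AND w3 = 1 AND 0 = 0
w5 = w4 OR b = 0 OR 1 = 1
w6 = w5 OR a = 1 OR 1 = 1
w7 = g NAND w6 = 0 NAND 1 = 1
w8 = w6 AND w7 = 1 AND 1 = 1
So w8 = 1 as required.

a=1 b=1 c=0 d=1 e=0 f=1 g=0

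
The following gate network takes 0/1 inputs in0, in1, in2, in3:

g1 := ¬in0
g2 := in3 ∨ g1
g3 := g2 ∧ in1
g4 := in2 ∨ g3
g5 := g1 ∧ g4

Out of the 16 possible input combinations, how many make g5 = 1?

g5 = g1 ∧ g4 must be 1, so both g1 = 1 and g4 = 1.
g1 = ¬in0 must be 1, so in0 = 0.
g4 = in2 ∨ g3 must be 1, so at least one of in2, g3 is 1.
Enumerating the 16 input combinations, 6 give g5 = 1 and 10 give g5 = 0.

6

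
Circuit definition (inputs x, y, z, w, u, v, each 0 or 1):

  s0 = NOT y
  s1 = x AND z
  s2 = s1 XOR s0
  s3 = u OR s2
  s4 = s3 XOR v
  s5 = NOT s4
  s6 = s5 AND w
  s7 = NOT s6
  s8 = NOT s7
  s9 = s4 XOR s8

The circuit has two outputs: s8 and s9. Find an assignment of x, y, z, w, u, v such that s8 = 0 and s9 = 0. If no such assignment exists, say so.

Check with x=1, y=0, z=0, w=0, u=1, v=1:
s0 = NOT y = NOT 0 = 1
s1 = x AND z = 1 AND 0 = 0
s2 = s1 XOR s0 = 0 XOR 1 = 1
s3 = u OR s2 = 1 OR 1 = 1
s4 = s3 XOR v = 1 XOR 1 = 0
s5 = NOT s4 = NOT 0 = 1
s6 = s5 AND w = 1 AND 0 = 0
s7 = NOT s6 = NOT 0 = 1
s8 = NOT s7 = NOT 1 = 0
s9 = s4 XOR s8 = 0 XOR 0 = 0
So s8 = 0 and s9 = 0.

x=1, y=0, z=0, w=0, u=1, v=1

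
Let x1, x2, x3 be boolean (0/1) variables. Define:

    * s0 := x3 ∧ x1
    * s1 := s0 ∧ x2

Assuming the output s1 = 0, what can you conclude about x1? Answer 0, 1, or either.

either

Both values of x1 occur among assignments with s1 = 0:
  x1=0: x1=0, x2=0, x3=0
  x1=1: x1=1, x2=0, x3=0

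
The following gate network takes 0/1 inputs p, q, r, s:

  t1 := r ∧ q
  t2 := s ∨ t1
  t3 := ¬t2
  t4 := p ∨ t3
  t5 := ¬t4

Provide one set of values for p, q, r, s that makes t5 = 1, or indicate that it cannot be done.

Check with p=0, q=0, r=1, s=1:
t1 = r ∧ q = 1 ∧ 0 = 0
t2 = s ∨ t1 = 1 ∨ 0 = 1
t3 = ¬t2 = ¬1 = 0
t4 = p ∨ t3 = 0 ∨ 0 = 0
t5 = ¬t4 = ¬0 = 1
So t5 = 1 as required.

p=0, q=0, r=1, s=1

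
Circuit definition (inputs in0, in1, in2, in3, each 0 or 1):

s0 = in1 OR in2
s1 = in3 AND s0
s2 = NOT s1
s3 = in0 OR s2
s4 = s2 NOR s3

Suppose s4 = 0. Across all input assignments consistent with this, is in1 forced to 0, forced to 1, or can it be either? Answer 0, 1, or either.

Both values of in1 occur among assignments with s4 = 0:
  in1=0: in0=0, in1=0, in2=0, in3=0
  in1=1: in0=0, in1=1, in2=0, in3=0

either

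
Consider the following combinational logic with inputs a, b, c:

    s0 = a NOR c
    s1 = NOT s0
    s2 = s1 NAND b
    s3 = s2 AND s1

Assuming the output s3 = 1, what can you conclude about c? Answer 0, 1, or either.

Both values of c occur among assignments with s3 = 1:
  c=0: a=1, b=0, c=0
  c=1: a=0, b=0, c=1

either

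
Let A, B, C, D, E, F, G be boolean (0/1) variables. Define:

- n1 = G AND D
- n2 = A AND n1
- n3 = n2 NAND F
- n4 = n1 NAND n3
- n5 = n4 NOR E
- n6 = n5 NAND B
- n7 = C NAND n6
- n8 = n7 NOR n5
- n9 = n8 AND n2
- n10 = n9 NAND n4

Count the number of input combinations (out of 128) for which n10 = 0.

4

n10 = n9 NAND n4 must be 0, so both n9 = 1 and n4 = 1.
n9 = n8 AND n2 must be 1, so both n8 = 1 and n2 = 1.
n4 = n1 NAND n3 must be 1, so at least one of n1, n3 is 0.
Enumerating the 128 input combinations, 4 give n10 = 0 and 124 give n10 = 1.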